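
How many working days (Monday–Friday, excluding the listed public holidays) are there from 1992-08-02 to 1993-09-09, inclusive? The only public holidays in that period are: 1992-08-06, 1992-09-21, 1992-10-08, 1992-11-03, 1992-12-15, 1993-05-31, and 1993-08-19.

282 working days

1992-08-02 is a Sunday.
The range spans 404 days (inclusive of both endpoints).
404 = 7 × 57 + 5, so there are 57 full weeks plus 5 extra days.
Each full week contributes 5 weekdays (Mon–Fri): 57 × 5 = 285.
The 5 extra days are Sun, Mon, Tue, Wed, Thu — 4 of them qualify.
Total: 285 + 4 = 289.
Holidays: 1992-08-06 (Thu); 1992-09-21 (Mon); 1992-10-08 (Thu); 1992-11-03 (Tue); 1992-12-15 (Tue); 1993-05-31 (Mon); 1993-08-19 (Thu).
All 7 holidays fall on weekdays, so subtract 7.
Business days: 289 − 7 = 282.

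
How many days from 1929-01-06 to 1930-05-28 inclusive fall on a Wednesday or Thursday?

145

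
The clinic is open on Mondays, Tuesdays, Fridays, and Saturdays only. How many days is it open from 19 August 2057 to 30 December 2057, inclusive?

19 August 2057 is a Sunday.
The range spans 134 days (inclusive of both endpoints).
134 = 7 × 19 + 1, so there are 19 full weeks plus 1 extra day.
Each full week contributes 4 days from the set (Mon, Tue, Fri, Sat): 19 × 4 = 76.
The 1 extra day is Sun — none qualify.
Total: 76 + 0 = 76.

76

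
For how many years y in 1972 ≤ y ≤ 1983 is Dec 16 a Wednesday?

1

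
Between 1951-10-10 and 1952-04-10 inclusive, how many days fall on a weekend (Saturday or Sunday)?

52

1951-10-10 is a Wednesday.
The range spans 184 days (inclusive of both endpoints).
184 = 7 × 26 + 2, so there are 26 full weeks plus 2 extra days.
Each full week contributes 2 weekend days (Sat, Sun): 26 × 2 = 52.
The 2 extra days are Wed, Thu — none qualify.
Total: 52 + 0 = 52.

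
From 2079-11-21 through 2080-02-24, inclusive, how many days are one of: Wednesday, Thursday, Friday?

2079-11-21 is a Tuesday.
From 2079-11-21 to 2080-02-24 is 96 days inclusive.
96 = 7 × 13 + 5, so there are 13 full weeks plus 5 extra days.
Each full week contributes 3 days from the set (Wed, Thu, Fri): 13 × 3 = 39.
The 5 extra days are Tuesday, Wednesday, Thursday, Friday, Saturday — 3 of them qualify.
Total: 39 + 3 = 42.

42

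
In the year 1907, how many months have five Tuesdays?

5

A month has five Tuesdays exactly when Tuesday falls within its first (length − 28) days.
Jan: 31 days, starts Tue → 5 of Tue, Wed, Thu ✓
Feb: 28 days, starts Fri → 5 of (none)
Mar: 31 days, starts Fri → 5 of Fri, Sat, Sun
Apr: 30 days, starts Mon → 5 of Mon, Tue ✓
May: 31 days, starts Wed → 5 of Wed, Thu, Fri
Jun: 30 days, starts Sat → 5 of Sat, Sun
Jul: 31 days, starts Mon → 5 of Mon, Tue, Wed ✓
Aug: 31 days, starts Thu → 5 of Thu, Fri, Sat
Sep: 30 days, starts Sun → 5 of Sun, Mon
Oct: 31 days, starts Tue → 5 of Tue, Wed, Thu ✓
Nov: 30 days, starts Fri → 5 of Fri, Sat
Dec: 31 days, starts Sun → 5 of Sun, Mon, Tue ✓
Months with five Tuesdays: Jan, Apr, Jul, Oct, Dec.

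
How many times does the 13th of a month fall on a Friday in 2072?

1

The 13th falls on a Friday when the month's 13th has weekday Fri.
Jan 13 is Wed; Feb 13 is Sat; Mar 13 is Sun; Apr 13 is Wed; May 13 is Fri ✓; Jun 13 is Mon; Jul 13 is Wed; Aug 13 is Sat; Sep 13 is Tue; Oct 13 is Thu; Nov 13 is Sun; Dec 13 is Tue.
Friday the 13ths: May.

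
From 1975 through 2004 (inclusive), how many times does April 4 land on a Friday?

Day of week of April 4 in each year:
1975: Fri ✓, 1976: Sun, 1977: Mon, 1978: Tue, 1979: Wed, 1980: Fri ✓, 1981: Sat, 1982: Sun, 1983: Mon, 1984: Wed, 1985: Thu, 1986: Fri ✓, 1987: Sat, 1988: Mon, 1989: Tue, 1990: Wed, 1991: Thu, 1992: Sat, 1993: Sun, 1994: Mon, 1995: Tue, 1996: Thu, 1997: Fri ✓, 1998: Sat, 1999: Sun, 2000: Tue, 2001: Wed, 2002: Thu, 2003: Fri ✓, 2004: Sun
Fridays: 1975, 1980, 1986, 1997, 2003.

5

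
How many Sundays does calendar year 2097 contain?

52

Jan 1, 2097 is a Tuesday.
That's 365 days from start to end, counting both.
365 = 7 × 52 + 1, so there are 52 full weeks plus 1 extra day.
Each full week contributes one Sunday: 52 so far.
The 1 extra day is Tue — none qualify.
Total: 52 + 0 = 52.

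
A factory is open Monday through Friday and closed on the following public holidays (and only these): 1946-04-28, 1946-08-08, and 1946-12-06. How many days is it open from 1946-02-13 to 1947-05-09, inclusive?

321

1946-02-13 is a Wednesday.
From 1946-02-13 to 1947-05-09 is 451 days inclusive.
451 = 7 × 64 + 3, so there are 64 full weeks plus 3 extra days.
Each full week contributes 5 weekdays (Mon–Fri): 64 × 5 = 320.
The 3 extra days are Wed, Thu, Fri — 3 of them qualify.
Total: 320 + 3 = 323.
Holidays: 1946-04-28 (Sun); 1946-08-08 (Thu); 1946-12-06 (Fri).
2 of the 3 holidays fall on weekdays; the rest are weekends and were already excluded.
Business days: 323 − 2 = 321.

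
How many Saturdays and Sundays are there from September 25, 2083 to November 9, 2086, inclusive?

September 25, 2083 is a Saturday.
From September 25, 2083 to November 9, 2086 is 1142 days inclusive.
1142 = 7 × 163 + 1, so there are 163 full weeks plus 1 extra day.
Each full week contributes 2 weekend days (Sat, Sun): 163 × 2 = 326.
The 1 extra day is Saturday — 1 of them qualifies.
Total: 326 + 1 = 327.

327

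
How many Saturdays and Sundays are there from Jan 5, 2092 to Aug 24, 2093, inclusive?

Jan 5, 2092 is a Saturday.
The range spans 598 days (inclusive of both endpoints).
598 = 7 × 85 + 3, so there are 85 full weeks plus 3 extra days.
Each full week contributes 2 weekend days (Sat, Sun): 85 × 2 = 170.
The 3 extra days are Saturday, Sunday, Monday — 2 of them qualify.
Total: 170 + 2 = 172.

172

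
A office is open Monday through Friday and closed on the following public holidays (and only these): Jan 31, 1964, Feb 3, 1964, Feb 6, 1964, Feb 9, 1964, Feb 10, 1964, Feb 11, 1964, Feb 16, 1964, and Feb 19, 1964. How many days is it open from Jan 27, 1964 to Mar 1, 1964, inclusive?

19

Jan 27, 1964 is a Monday.
The range spans 35 days (inclusive of both endpoints).
35 = 7 × 5, so the span is exactly 5 full weeks.
Each full week contributes 5 weekdays (Mon–Fri): 5 × 5 = 25.
Holidays: Jan 31, 1964 (Fri); Feb 3, 1964 (Mon); Feb 6, 1964 (Thu); Feb 9, 1964 (Sun); Feb 10, 1964 (Mon); Feb 11, 1964 (Tue); Feb 16, 1964 (Sun); Feb 19, 1964 (Wed).
6 of the 8 holidays fall on weekdays; the rest are weekends and were already excluded.
Business days: 25 − 6 = 19.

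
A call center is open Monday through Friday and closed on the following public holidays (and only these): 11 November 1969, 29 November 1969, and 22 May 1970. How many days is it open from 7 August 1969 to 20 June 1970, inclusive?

225 business days

7 August 1969 is a Thursday.
From 7 August 1969 to 20 June 1970 is 318 days inclusive.
318 = 7 × 45 + 3, so there are 45 full weeks plus 3 extra days.
Each full week contributes 5 weekdays (Mon–Fri): 45 × 5 = 225.
The 3 extra days are Thu, Fri, Sat — 2 of them qualify.
Total: 225 + 2 = 227.
Holidays: 11 November 1969 (Tue); 29 November 1969 (Sat); 22 May 1970 (Fri).
2 of the 3 holidays fall on weekdays; the rest are weekends and were already excluded.
Business days: 227 − 2 = 225.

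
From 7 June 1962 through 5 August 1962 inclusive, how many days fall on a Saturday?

9

7 June 1962 is a Thursday.
That's 60 days from start to end, counting both.
60 = 7 × 8 + 4, so there are 8 full weeks plus 4 extra days.
Each full week contributes one Saturday: 8 so far.
The 4 extra days are Thursday, Friday, Saturday, Sunday — 1 of them qualifies.
Total: 8 + 1 = 9.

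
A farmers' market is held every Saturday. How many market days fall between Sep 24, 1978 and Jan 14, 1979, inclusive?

16 Saturdays

Sep 24, 1978 is a Sunday.
That's 113 days from start to end, counting both.
113 = 7 × 16 + 1, so there are 16 full weeks plus 1 extra day.
Each full week contributes one Saturday: 16 so far.
The 1 extra day is Sun — none qualify.
Total: 16 + 0 = 16.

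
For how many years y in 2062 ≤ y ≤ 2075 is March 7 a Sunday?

1

Day of week of March 7 in each year:
2062: Tue, 2063: Wed, 2064: Fri, 2065: Sat, 2066: Sun ✓, 2067: Mon, 2068: Wed, 2069: Thu, 2070: Fri, 2071: Sat, 2072: Mon, 2073: Tue, 2074: Wed, 2075: Thu
Sundays: 2066.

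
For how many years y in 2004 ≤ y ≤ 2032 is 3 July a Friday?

4

Day of week of July 3 in each year:
2004: Sat, 2005: Sun, 2006: Mon, 2007: Tue, 2008: Thu, 2009: Fri ✓, 2010: Sat, 2011: Sun, 2012: Tue, 2013: Wed, 2014: Thu, 2015: Fri ✓, 2016: Sun, 2017: Mon, 2018: Tue, 2019: Wed, 2020: Fri ✓, 2021: Sat, 2022: Sun, 2023: Mon, 2024: Wed, 2025: Thu, 2026: Fri ✓, 2027: Sat, 2028: Mon, 2029: Tue, 2030: Wed, 2031: Thu, 2032: Sat
Fridays: 2009, 2015, 2020, 2026.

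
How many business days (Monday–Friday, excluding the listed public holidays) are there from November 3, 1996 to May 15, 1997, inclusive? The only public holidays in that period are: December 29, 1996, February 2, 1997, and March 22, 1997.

139 business days

November 3, 1996 is a Sunday.
From November 3, 1996 to May 15, 1997 is 194 days inclusive.
194 = 7 × 27 + 5, so there are 27 full weeks plus 5 extra days.
Each full week contributes 5 weekdays (Mon–Fri): 27 × 5 = 135.
The 5 extra days are Sun, Mon, Tue, Wed, Thu — 4 of them qualify.
Total: 135 + 4 = 139.
Holidays: December 29, 1996 (Sun); February 2, 1997 (Sun); March 22, 1997 (Sat).
None of the 3 holidays fall on a weekday, so nothing to subtract.
Business days: 139 − 0 = 139.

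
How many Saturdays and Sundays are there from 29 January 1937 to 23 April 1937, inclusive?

29 January 1937 is a Friday.
From 29 January 1937 to 23 April 1937 is 85 days inclusive.
85 = 7 × 12 + 1, so there are 12 full weeks plus 1 extra day.
Each full week contributes 2 weekend days (Sat, Sun): 12 × 2 = 24.
The 1 extra day is Fri — none qualify.
Total: 24 + 0 = 24.

24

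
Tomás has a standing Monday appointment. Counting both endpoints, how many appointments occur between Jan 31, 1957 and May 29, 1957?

Jan 31, 1957 is a Thursday.
From Jan 31, 1957 to May 29, 1957 is 119 days inclusive.
119 = 7 × 17, so the span is exactly 17 full weeks.
Each full week contributes one Monday: 17 so far.
Total: 17.

17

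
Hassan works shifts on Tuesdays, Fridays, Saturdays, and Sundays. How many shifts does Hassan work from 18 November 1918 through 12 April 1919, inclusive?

83

18 November 1918 is a Monday.
That's 146 days from start to end, counting both.
146 = 7 × 20 + 6, so there are 20 full weeks plus 6 extra days.
Each full week contributes 4 days from the set (Tue, Fri, Sat, Sun): 20 × 4 = 80.
The 6 extra days are Mon, Tue, Wed, Thu, Fri, Sat — 3 of them qualify.
Total: 80 + 3 = 83.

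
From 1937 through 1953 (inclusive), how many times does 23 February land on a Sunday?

2

Day of week of February 23 in each year:
1937: Tue, 1938: Wed, 1939: Thu, 1940: Fri, 1941: Sun ✓, 1942: Mon, 1943: Tue, 1944: Wed, 1945: Fri, 1946: Sat, 1947: Sun ✓, 1948: Mon, 1949: Wed, 1950: Thu, 1951: Fri, 1952: Sat, 1953: Mon
Sundays: 1941, 1947.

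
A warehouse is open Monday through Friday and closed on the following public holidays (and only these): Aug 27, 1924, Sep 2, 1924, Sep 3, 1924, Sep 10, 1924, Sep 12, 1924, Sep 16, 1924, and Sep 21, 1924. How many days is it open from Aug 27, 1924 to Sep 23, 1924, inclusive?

Aug 27, 1924 is a Wednesday.
From Aug 27, 1924 to Sep 23, 1924 is 28 days inclusive.
28 = 7 × 4, so the span is exactly 4 full weeks.
Each full week contributes 5 weekdays (Mon–Fri): 4 × 5 = 20.
Total: 20.
Holidays: Aug 27, 1924 (Wed); Sep 2, 1924 (Tue); Sep 3, 1924 (Wed); Sep 10, 1924 (Wed); Sep 12, 1924 (Fri); Sep 16, 1924 (Tue); Sep 21, 1924 (Sun).
6 of the 7 holidays fall on weekdays; the rest are weekends and were already excluded.
Business days: 20 − 6 = 14.

14 business days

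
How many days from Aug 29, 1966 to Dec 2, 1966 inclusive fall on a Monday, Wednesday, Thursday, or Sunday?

Aug 29, 1966 is a Monday.
The range spans 96 days (inclusive of both endpoints).
96 = 7 × 13 + 5, so there are 13 full weeks plus 5 extra days.
Each full week contributes 4 days from the set (Mon, Wed, Thu, Sun): 13 × 4 = 52.
The 5 extra days are Monday, Tuesday, Wednesday, Thursday, Friday — 3 of them qualify.
Total: 52 + 3 = 55.

55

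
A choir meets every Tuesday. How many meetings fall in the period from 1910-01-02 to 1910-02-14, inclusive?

6 Tuesdays

1910-01-02 is a Sunday.
From 1910-01-02 to 1910-02-14 is 44 days inclusive.
44 = 7 × 6 + 2, so there are 6 full weeks plus 2 extra days.
Each full week contributes one Tuesday: 6 so far.
The 2 extra days are Sunday, Monday — none qualify.
Total: 6 + 0 = 6.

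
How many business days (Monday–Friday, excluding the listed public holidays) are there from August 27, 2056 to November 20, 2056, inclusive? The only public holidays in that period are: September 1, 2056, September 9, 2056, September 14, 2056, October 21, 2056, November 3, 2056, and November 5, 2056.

August 27, 2056 is a Sunday.
The range spans 86 days (inclusive of both endpoints).
86 = 7 × 12 + 2, so there are 12 full weeks plus 2 extra days.
Each full week contributes 5 weekdays (Mon–Fri): 12 × 5 = 60.
The 2 extra days are Sunday, Monday — 1 of them qualifies.
Total: 60 + 1 = 61.
Holidays: September 1, 2056 (Fri); September 9, 2056 (Sat); September 14, 2056 (Thu); October 21, 2056 (Sat); November 3, 2056 (Fri); November 5, 2056 (Sun).
3 of the 6 holidays fall on weekdays; the rest are weekends and were already excluded.
Business days: 61 − 3 = 58.

58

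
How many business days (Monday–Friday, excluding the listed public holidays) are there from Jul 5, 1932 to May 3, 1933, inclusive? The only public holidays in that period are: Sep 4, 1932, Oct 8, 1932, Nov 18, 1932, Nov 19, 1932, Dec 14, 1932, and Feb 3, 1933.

214

Jul 5, 1932 is a Tuesday.
From Jul 5, 1932 to May 3, 1933 is 303 days inclusive.
303 = 7 × 43 + 2, so there are 43 full weeks plus 2 extra days.
Each full week contributes 5 weekdays (Mon–Fri): 43 × 5 = 215.
The 2 extra days are Tuesday, Wednesday — 2 of them qualify.
Total: 215 + 2 = 217.
Holidays: Sep 4, 1932 (Sun); Oct 8, 1932 (Sat); Nov 18, 1932 (Fri); Nov 19, 1932 (Sat); Dec 14, 1932 (Wed); Feb 3, 1933 (Fri).
3 of the 6 holidays fall on weekdays; the rest are weekends and were already excluded.
Business days: 217 − 3 = 214.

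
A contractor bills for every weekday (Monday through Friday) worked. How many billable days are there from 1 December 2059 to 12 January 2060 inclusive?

31

1 December 2059 is a Monday.
That's 43 days from start to end, counting both.
43 = 7 × 6 + 1, so there are 6 full weeks plus 1 extra day.
Each full week contributes 5 weekdays (Mon–Fri): 6 × 5 = 30.
The 1 extra day is Mon — 1 of them qualifies.
Total: 30 + 1 = 31.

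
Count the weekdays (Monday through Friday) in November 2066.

Nov 1, 2066 is a Monday.
The range spans 30 days (inclusive of both endpoints).
30 = 7 × 4 + 2, so there are 4 full weeks plus 2 extra days.
Each full week contributes 5 weekdays (Mon–Fri): 4 × 5 = 20.
The 2 extra days are Mon, Tue — 2 of them qualify.
Total: 20 + 2 = 22.

22 weekdays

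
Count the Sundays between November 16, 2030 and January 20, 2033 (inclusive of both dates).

November 16, 2030 is a Saturday.
The range spans 797 days (inclusive of both endpoints).
797 = 7 × 113 + 6, so there are 113 full weeks plus 6 extra days.
Each full week contributes one Sunday: 113 so far.
The 6 extra days are Saturday, Sunday, Monday, Tuesday, Wednesday, Thursday — 1 of them qualifies.
Total: 113 + 1 = 114.

114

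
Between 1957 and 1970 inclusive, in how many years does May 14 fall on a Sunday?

Day of week of May 14 in each year:
1957: Tue, 1958: Wed, 1959: Thu, 1960: Sat, 1961: Sun ✓, 1962: Mon, 1963: Tue, 1964: Thu, 1965: Fri, 1966: Sat, 1967: Sun ✓, 1968: Tue, 1969: Wed, 1970: Thu
Sundays: 1961, 1967.

2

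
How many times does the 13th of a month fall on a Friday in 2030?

The 13th falls on a Friday when the month's 13th has weekday Fri.
Jan 13 is Sun; Feb 13 is Wed; Mar 13 is Wed; Apr 13 is Sat; May 13 is Mon; Jun 13 is Thu; Jul 13 is Sat; Aug 13 is Tue; Sep 13 is Fri ✓; Oct 13 is Sun; Nov 13 is Wed; Dec 13 is Fri ✓.
Friday the 13ths: Sep, Dec.

2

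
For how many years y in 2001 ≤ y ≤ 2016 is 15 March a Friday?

Day of week of March 15 in each year:
2001: Thu, 2002: Fri ✓, 2003: Sat, 2004: Mon, 2005: Tue, 2006: Wed, 2007: Thu, 2008: Sat, 2009: Sun, 2010: Mon, 2011: Tue, 2012: Thu, 2013: Fri ✓, 2014: Sat, 2015: Sun, 2016: Tue
Fridays: 2002, 2013.

2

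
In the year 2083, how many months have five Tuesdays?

4

A month has five Tuesdays exactly when Tuesday falls within its first (length − 28) days.
Jan: 31 days, starts Fri → 5 of Fri, Sat, Sun
Feb: 28 days, starts Mon → 5 of (none)
Mar: 31 days, starts Mon → 5 of Mon, Tue, Wed ✓
Apr: 30 days, starts Thu → 5 of Thu, Fri
May: 31 days, starts Sat → 5 of Sat, Sun, Mon
Jun: 30 days, starts Tue → 5 of Tue, Wed ✓
Jul: 31 days, starts Thu → 5 of Thu, Fri, Sat
Aug: 31 days, starts Sun → 5 of Sun, Mon, Tue ✓
Sep: 30 days, starts Wed → 5 of Wed, Thu
Oct: 31 days, starts Fri → 5 of Fri, Sat, Sun
Nov: 30 days, starts Mon → 5 of Mon, Tue ✓
Dec: 31 days, starts Wed → 5 of Wed, Thu, Fri
Months with five Tuesdays: Mar, Jun, Aug, Nov.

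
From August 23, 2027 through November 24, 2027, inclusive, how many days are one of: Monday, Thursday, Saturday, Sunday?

53

August 23, 2027 is a Monday.
From August 23, 2027 to November 24, 2027 is 94 days inclusive.
94 = 7 × 13 + 3, so there are 13 full weeks plus 3 extra days.
Each full week contributes 4 days from the set (Mon, Thu, Sat, Sun): 13 × 4 = 52.
The 3 extra days are Mon, Tue, Wed — 1 of them qualifies.
Total: 52 + 1 = 53.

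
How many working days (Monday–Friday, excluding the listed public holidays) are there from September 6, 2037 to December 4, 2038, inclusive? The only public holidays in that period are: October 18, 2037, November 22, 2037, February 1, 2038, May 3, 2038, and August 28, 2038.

323

September 6, 2037 is a Sunday.
The range spans 455 days (inclusive of both endpoints).
455 = 7 × 65, so the span is exactly 65 full weeks.
Each full week contributes 5 weekdays (Mon–Fri): 65 × 5 = 325.
Holidays: October 18, 2037 (Sun); November 22, 2037 (Sun); February 1, 2038 (Mon); May 3, 2038 (Mon); August 28, 2038 (Sat).
2 of the 5 holidays fall on weekdays; the rest are weekends and were already excluded.
Business days: 325 − 2 = 323.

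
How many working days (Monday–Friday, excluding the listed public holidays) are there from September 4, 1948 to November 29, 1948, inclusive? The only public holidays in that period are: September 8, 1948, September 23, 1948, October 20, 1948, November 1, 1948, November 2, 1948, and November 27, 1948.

September 4, 1948 is a Saturday.
From September 4, 1948 to November 29, 1948 is 87 days inclusive.
87 = 7 × 12 + 3, so there are 12 full weeks plus 3 extra days.
Each full week contributes 5 weekdays (Mon–Fri): 12 × 5 = 60.
The 3 extra days are Sat, Sun, Mon — 1 of them qualifies.
Total: 60 + 1 = 61.
Holidays: September 8, 1948 (Wed); September 23, 1948 (Thu); October 20, 1948 (Wed); November 1, 1948 (Mon); November 2, 1948 (Tue); November 27, 1948 (Sat).
5 of the 6 holidays fall on weekdays; the rest are weekends and were already excluded.
Business days: 61 − 5 = 56.

56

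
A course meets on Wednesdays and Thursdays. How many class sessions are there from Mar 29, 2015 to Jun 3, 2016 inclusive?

124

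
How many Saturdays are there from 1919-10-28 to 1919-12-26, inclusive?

1919-10-28 is a Tuesday.
From 1919-10-28 to 1919-12-26 is 60 days inclusive.
60 = 7 × 8 + 4, so there are 8 full weeks plus 4 extra days.
Each full week contributes one Saturday: 8 so far.
The 4 extra days are Tuesday, Wednesday, Thursday, Friday — none qualify.
Total: 8 + 0 = 8.

8 Saturdays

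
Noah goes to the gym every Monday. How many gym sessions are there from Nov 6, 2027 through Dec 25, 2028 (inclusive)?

60

Nov 6, 2027 is a Saturday.
The range spans 416 days (inclusive of both endpoints).
416 = 7 × 59 + 3, so there are 59 full weeks plus 3 extra days.
Each full week contributes one Monday: 59 so far.
The 3 extra days are Saturday, Sunday, Monday — 1 of them qualifies.
Total: 59 + 1 = 60.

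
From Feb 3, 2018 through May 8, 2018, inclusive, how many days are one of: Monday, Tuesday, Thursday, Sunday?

Feb 3, 2018 is a Saturday.
The range spans 95 days (inclusive of both endpoints).
95 = 7 × 13 + 4, so there are 13 full weeks plus 4 extra days.
Each full week contributes 4 days from the set (Mon, Tue, Thu, Sun): 13 × 4 = 52.
The 4 extra days are Sat, Sun, Mon, Tue — 3 of them qualify.
Total: 52 + 3 = 55.

55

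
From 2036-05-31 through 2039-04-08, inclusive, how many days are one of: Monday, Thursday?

298

2036-05-31 is a Saturday.
From 2036-05-31 to 2039-04-08 is 1043 days inclusive.
1043 = 7 × 149, so the span is exactly 149 full weeks.
Each full week contributes 2 days from the set (Mon, Thu): 149 × 2 = 298.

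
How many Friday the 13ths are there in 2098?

1

The 13th falls on a Friday when the month's 13th has weekday Fri.
Jan 13 is Mon; Feb 13 is Thu; Mar 13 is Thu; Apr 13 is Sun; May 13 is Tue; Jun 13 is Fri ✓; Jul 13 is Sun; Aug 13 is Wed; Sep 13 is Sat; Oct 13 is Mon; Nov 13 is Thu; Dec 13 is Sat.
Friday the 13ths: Jun.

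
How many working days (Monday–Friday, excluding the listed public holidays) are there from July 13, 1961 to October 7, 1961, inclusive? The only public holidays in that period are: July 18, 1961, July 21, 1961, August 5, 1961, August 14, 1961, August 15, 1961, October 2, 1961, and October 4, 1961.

July 13, 1961 is a Thursday.
That's 87 days from start to end, counting both.
87 = 7 × 12 + 3, so there are 12 full weeks plus 3 extra days.
Each full week contributes 5 weekdays (Mon–Fri): 12 × 5 = 60.
The 3 extra days are Thursday, Friday, Saturday — 2 of them qualify.
Total: 60 + 2 = 62.
Holidays: July 18, 1961 (Tue); July 21, 1961 (Fri); August 5, 1961 (Sat); August 14, 1961 (Mon); August 15, 1961 (Tue); October 2, 1961 (Mon); October 4, 1961 (Wed).
6 of the 7 holidays fall on weekdays; the rest are weekends and were already excluded.
Business days: 62 − 6 = 56.

56 working days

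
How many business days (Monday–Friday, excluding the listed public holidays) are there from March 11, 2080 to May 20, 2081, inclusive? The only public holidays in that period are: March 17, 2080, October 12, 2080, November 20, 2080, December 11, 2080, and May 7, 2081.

309

March 11, 2080 is a Monday.
That's 436 days from start to end, counting both.
436 = 7 × 62 + 2, so there are 62 full weeks plus 2 extra days.
Each full week contributes 5 weekdays (Mon–Fri): 62 × 5 = 310.
The 2 extra days are Monday, Tuesday — 2 of them qualify.
Total: 310 + 2 = 312.
Holidays: March 17, 2080 (Sun); October 12, 2080 (Sat); November 20, 2080 (Wed); December 11, 2080 (Wed); May 7, 2081 (Wed).
3 of the 5 holidays fall on weekdays; the rest are weekends and were already excluded.
Business days: 312 − 3 = 309.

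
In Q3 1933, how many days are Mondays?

13

1933-07-01 is a Saturday.
That's 92 days from start to end, counting both.
92 = 7 × 13 + 1, so there are 13 full weeks plus 1 extra day.
Each full week contributes one Monday: 13 so far.
The 1 extra day is Sat — none qualify.
Total: 13 + 0 = 13.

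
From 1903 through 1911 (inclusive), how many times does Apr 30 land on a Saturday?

2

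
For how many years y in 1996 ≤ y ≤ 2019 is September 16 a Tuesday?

4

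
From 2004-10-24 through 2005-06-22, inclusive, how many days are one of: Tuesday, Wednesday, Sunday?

105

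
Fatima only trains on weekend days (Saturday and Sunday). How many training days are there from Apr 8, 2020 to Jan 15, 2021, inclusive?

80

Apr 8, 2020 is a Wednesday.
From Apr 8, 2020 to Jan 15, 2021 is 283 days inclusive.
283 = 7 × 40 + 3, so there are 40 full weeks plus 3 extra days.
Each full week contributes 2 weekend days (Sat, Sun): 40 × 2 = 80.
The 3 extra days are Wed, Thu, Fri — none qualify.
Total: 80 + 0 = 80.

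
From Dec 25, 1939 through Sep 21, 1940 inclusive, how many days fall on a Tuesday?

39 Tuesdays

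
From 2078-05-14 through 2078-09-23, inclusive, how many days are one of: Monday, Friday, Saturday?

57

2078-05-14 is a Saturday.
That's 133 days from start to end, counting both.
133 = 7 × 19, so the span is exactly 19 full weeks.
Each full week contributes 3 days from the set (Mon, Fri, Sat): 19 × 3 = 57.
Total: 57.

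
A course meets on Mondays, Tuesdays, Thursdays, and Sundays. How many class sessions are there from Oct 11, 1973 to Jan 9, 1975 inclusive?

Oct 11, 1973 is a Thursday.
The range spans 456 days (inclusive of both endpoints).
456 = 7 × 65 + 1, so there are 65 full weeks plus 1 extra day.
Each full week contributes 4 days from the set (Mon, Tue, Thu, Sun): 65 × 4 = 260.
The 1 extra day is Thu — 1 of them qualifies.
Total: 260 + 1 = 261.

261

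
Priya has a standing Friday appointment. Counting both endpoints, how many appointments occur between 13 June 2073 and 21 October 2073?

19

13 June 2073 is a Tuesday.
That's 131 days from start to end, counting both.
131 = 7 × 18 + 5, so there are 18 full weeks plus 5 extra days.
Each full week contributes one Friday: 18 so far.
The 5 extra days are Tuesday, Wednesday, Thursday, Friday, Saturday — 1 of them qualifies.
Total: 18 + 1 = 19.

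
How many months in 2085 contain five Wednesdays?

4

A month has five Wednesdays exactly when Wednesday falls within its first (length − 28) days.
Jan: 31 days, starts Mon → 5 of Mon, Tue, Wed ✓
Feb: 28 days, starts Thu → 5 of (none)
Mar: 31 days, starts Thu → 5 of Thu, Fri, Sat
Apr: 30 days, starts Sun → 5 of Sun, Mon
May: 31 days, starts Tue → 5 of Tue, Wed, Thu ✓
Jun: 30 days, starts Fri → 5 of Fri, Sat
Jul: 31 days, starts Sun → 5 of Sun, Mon, Tue
Aug: 31 days, starts Wed → 5 of Wed, Thu, Fri ✓
Sep: 30 days, starts Sat → 5 of Sat, Sun
Oct: 31 days, starts Mon → 5 of Mon, Tue, Wed ✓
Nov: 30 days, starts Thu → 5 of Thu, Fri
Dec: 31 days, starts Sat → 5 of Sat, Sun, Mon
Months with five Wednesdays: Jan, May, Aug, Oct.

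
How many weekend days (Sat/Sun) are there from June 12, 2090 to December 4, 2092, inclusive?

258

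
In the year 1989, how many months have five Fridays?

4

A month has five Fridays exactly when Friday falls within its first (length − 28) days.
Jan: 31 days, starts Sun → 5 of Sun, Mon, Tue
Feb: 28 days, starts Wed → 5 of (none)
Mar: 31 days, starts Wed → 5 of Wed, Thu, Fri ✓
Apr: 30 days, starts Sat → 5 of Sat, Sun
May: 31 days, starts Mon → 5 of Mon, Tue, Wed
Jun: 30 days, starts Thu → 5 of Thu, Fri ✓
Jul: 31 days, starts Sat → 5 of Sat, Sun, Mon
Aug: 31 days, starts Tue → 5 of Tue, Wed, Thu
Sep: 30 days, starts Fri → 5 of Fri, Sat ✓
Oct: 31 days, starts Sun → 5 of Sun, Mon, Tue
Nov: 30 days, starts Wed → 5 of Wed, Thu
Dec: 31 days, starts Fri → 5 of Fri, Sat, Sun ✓
Months with five Fridays: Mar, Jun, Sep, Dec.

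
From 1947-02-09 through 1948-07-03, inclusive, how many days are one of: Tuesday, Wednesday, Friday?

1947-02-09 is a Sunday.
From 1947-02-09 to 1948-07-03 is 511 days inclusive.
511 = 7 × 73, so the span is exactly 73 full weeks.
Each full week contributes 3 days from the set (Tue, Wed, Fri): 73 × 3 = 219.

219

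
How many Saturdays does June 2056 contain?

4

June 1, 2056 is a Thursday.
The range spans 30 days (inclusive of both endpoints).
30 = 7 × 4 + 2, so there are 4 full weeks plus 2 extra days.
Each full week contributes one Saturday: 4 so far.
The 2 extra days are Thursday, Friday — none qualify.
Total: 4 + 0 = 4.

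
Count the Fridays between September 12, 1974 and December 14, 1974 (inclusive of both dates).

14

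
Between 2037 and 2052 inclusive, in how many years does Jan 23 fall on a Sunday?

Day of week of January 23 in each year:
2037: Fri, 2038: Sat, 2039: Sun ✓, 2040: Mon, 2041: Wed, 2042: Thu, 2043: Fri, 2044: Sat, 2045: Mon, 2046: Tue, 2047: Wed, 2048: Thu, 2049: Sat, 2050: Sun ✓, 2051: Mon, 2052: Tue
Sundays: 2039, 2050.

2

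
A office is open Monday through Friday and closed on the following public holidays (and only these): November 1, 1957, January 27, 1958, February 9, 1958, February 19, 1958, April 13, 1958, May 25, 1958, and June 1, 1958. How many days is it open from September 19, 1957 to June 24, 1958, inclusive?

September 19, 1957 is a Thursday.
That's 279 days from start to end, counting both.
279 = 7 × 39 + 6, so there are 39 full weeks plus 6 extra days.
Each full week contributes 5 weekdays (Mon–Fri): 39 × 5 = 195.
The 6 extra days are Thu, Fri, Sat, Sun, Mon, Tue — 4 of them qualify.
Total: 195 + 4 = 199.
Holidays: November 1, 1957 (Fri); January 27, 1958 (Mon); February 9, 1958 (Sun); February 19, 1958 (Wed); April 13, 1958 (Sun); May 25, 1958 (Sun); June 1, 1958 (Sun).
3 of the 7 holidays fall on weekdays; the rest are weekends and were already excluded.
Business days: 199 − 3 = 196.

196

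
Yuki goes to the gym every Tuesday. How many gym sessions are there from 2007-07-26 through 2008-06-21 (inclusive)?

2007-07-26 is a Thursday.
The range spans 332 days (inclusive of both endpoints).
332 = 7 × 47 + 3, so there are 47 full weeks plus 3 extra days.
Each full week contributes one Tuesday: 47 so far.
The 3 extra days are Thu, Fri, Sat — none qualify.
Total: 47 + 0 = 47.

47 Tuesdays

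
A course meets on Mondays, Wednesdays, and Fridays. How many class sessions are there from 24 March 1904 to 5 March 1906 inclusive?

24 March 1904 is a Thursday.
That's 712 days from start to end, counting both.
712 = 7 × 101 + 5, so there are 101 full weeks plus 5 extra days.
Each full week contributes 3 days from the set (Mon, Wed, Fri): 101 × 3 = 303.
The 5 extra days are Thu, Fri, Sat, Sun, Mon — 2 of them qualify.
Total: 303 + 2 = 305.

305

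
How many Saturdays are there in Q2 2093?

13

2093-04-01 is a Wednesday.
From 2093-04-01 to 2093-06-30 is 91 days inclusive.
91 = 7 × 13, so the span is exactly 13 full weeks.
Each full week contributes one Saturday: 13 so far.
Total: 13.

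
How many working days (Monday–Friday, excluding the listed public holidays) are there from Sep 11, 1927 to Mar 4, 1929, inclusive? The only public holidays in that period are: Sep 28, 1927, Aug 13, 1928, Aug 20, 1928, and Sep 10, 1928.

Sep 11, 1927 is a Sunday.
From Sep 11, 1927 to Mar 4, 1929 is 541 days inclusive.
541 = 7 × 77 + 2, so there are 77 full weeks plus 2 extra days.
Each full week contributes 5 weekdays (Mon–Fri): 77 × 5 = 385.
The 2 extra days are Sun, Mon — 1 of them qualifies.
Total: 385 + 1 = 386.
Holidays: Sep 28, 1927 (Wed); Aug 13, 1928 (Mon); Aug 20, 1928 (Mon); Sep 10, 1928 (Mon).
All 4 holidays fall on weekdays, so subtract 4.
Business days: 386 − 4 = 382.

382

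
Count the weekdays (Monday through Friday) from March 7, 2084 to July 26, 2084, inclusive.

March 7, 2084 is a Tuesday.
That's 142 days from start to end, counting both.
142 = 7 × 20 + 2, so there are 20 full weeks plus 2 extra days.
Each full week contributes 5 weekdays (Mon–Fri): 20 × 5 = 100.
The 2 extra days are Tuesday, Wednesday — 2 of them qualify.
Total: 100 + 2 = 102.

102 weekdays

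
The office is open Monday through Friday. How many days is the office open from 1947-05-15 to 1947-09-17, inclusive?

1947-05-15 is a Thursday.
That's 126 days from start to end, counting both.
126 = 7 × 18, so the span is exactly 18 full weeks.
Each full week contributes 5 weekdays (Mon–Fri): 18 × 5 = 90.

90 weekdays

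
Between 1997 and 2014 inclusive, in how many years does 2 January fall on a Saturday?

2

Day of week of January 2 in each year:
1997: Thu, 1998: Fri, 1999: Sat ✓, 2000: Sun, 2001: Tue, 2002: Wed, 2003: Thu, 2004: Fri, 2005: Sun, 2006: Mon, 2007: Tue, 2008: Wed, 2009: Fri, 2010: Sat ✓, 2011: Sun, 2012: Mon, 2013: Wed, 2014: Thu
Saturdays: 1999, 2010.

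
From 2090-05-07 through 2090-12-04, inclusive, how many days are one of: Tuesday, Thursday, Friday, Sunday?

121

2090-05-07 is a Sunday.
That's 212 days from start to end, counting both.
212 = 7 × 30 + 2, so there are 30 full weeks plus 2 extra days.
Each full week contributes 4 days from the set (Tue, Thu, Fri, Sun): 30 × 4 = 120.
The 2 extra days are Sun, Mon — 1 of them qualifies.
Total: 120 + 1 = 121.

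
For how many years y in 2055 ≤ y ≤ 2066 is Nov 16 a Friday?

2

Day of week of November 16 in each year:
2055: Tue, 2056: Thu, 2057: Fri ✓, 2058: Sat, 2059: Sun, 2060: Tue, 2061: Wed, 2062: Thu, 2063: Fri ✓, 2064: Sun, 2065: Mon, 2066: Tue
Fridays: 2057, 2063.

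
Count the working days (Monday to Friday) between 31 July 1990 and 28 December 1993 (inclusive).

891 weekdays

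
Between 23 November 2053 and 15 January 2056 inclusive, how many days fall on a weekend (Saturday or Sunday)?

224

23 November 2053 is a Sunday.
The range spans 784 days (inclusive of both endpoints).
784 = 7 × 112, so the span is exactly 112 full weeks.
Each full week contributes 2 weekend days (Sat, Sun): 112 × 2 = 224.
Total: 224.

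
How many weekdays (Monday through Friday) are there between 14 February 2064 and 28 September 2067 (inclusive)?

14 February 2064 is a Thursday.
That's 1323 days from start to end, counting both.
1323 = 7 × 189, so the span is exactly 189 full weeks.
Each full week contributes 5 weekdays (Mon–Fri): 189 × 5 = 945.

945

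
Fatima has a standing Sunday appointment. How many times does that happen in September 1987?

Sep 1, 1987 is a Tuesday.
From Sep 1, 1987 to Sep 30, 1987 is 30 days inclusive.
30 = 7 × 4 + 2, so there are 4 full weeks plus 2 extra days.
Each full week contributes one Sunday: 4 so far.
The 2 extra days are Tuesday, Wednesday — none qualify.
Total: 4 + 0 = 4.

4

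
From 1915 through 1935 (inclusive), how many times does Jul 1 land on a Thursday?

3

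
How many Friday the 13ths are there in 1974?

2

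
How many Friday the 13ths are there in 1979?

The 13th falls on a Friday when the month's 13th has weekday Fri.
Jan 13 is Sat; Feb 13 is Tue; Mar 13 is Tue; Apr 13 is Fri ✓; May 13 is Sun; Jun 13 is Wed; Jul 13 is Fri ✓; Aug 13 is Mon; Sep 13 is Thu; Oct 13 is Sat; Nov 13 is Tue; Dec 13 is Thu.
Friday the 13ths: Apr, Jul.

2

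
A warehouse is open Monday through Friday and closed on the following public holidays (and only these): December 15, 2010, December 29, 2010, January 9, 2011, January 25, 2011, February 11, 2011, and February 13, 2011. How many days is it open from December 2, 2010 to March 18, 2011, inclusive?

73

December 2, 2010 is a Thursday.
From December 2, 2010 to March 18, 2011 is 107 days inclusive.
107 = 7 × 15 + 2, so there are 15 full weeks plus 2 extra days.
Each full week contributes 5 weekdays (Mon–Fri): 15 × 5 = 75.
The 2 extra days are Thu, Fri — 2 of them qualify.
Total: 75 + 2 = 77.
Holidays: December 15, 2010 (Wed); December 29, 2010 (Wed); January 9, 2011 (Sun); January 25, 2011 (Tue); February 11, 2011 (Fri); February 13, 2011 (Sun).
4 of the 6 holidays fall on weekdays; the rest are weekends and were already excluded.
Business days: 77 − 4 = 73.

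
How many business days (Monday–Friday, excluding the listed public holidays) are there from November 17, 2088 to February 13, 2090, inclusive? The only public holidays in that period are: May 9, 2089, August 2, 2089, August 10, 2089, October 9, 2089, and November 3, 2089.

320

November 17, 2088 is a Wednesday.
That's 454 days from start to end, counting both.
454 = 7 × 64 + 6, so there are 64 full weeks plus 6 extra days.
Each full week contributes 5 weekdays (Mon–Fri): 64 × 5 = 320.
The 6 extra days are Wednesday, Thursday, Friday, Saturday, Sunday, Monday — 4 of them qualify.
Total: 320 + 4 = 324.
Holidays: May 9, 2089 (Mon); August 2, 2089 (Tue); August 10, 2089 (Wed); October 9, 2089 (Sun); November 3, 2089 (Thu).
4 of the 5 holidays fall on weekdays; the rest are weekends and were already excluded.
Business days: 324 − 4 = 320.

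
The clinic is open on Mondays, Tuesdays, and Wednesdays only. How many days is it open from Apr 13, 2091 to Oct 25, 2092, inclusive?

240

Apr 13, 2091 is a Friday.
From Apr 13, 2091 to Oct 25, 2092 is 562 days inclusive.
562 = 7 × 80 + 2, so there are 80 full weeks plus 2 extra days.
Each full week contributes 3 days from the set (Mon, Tue, Wed): 80 × 3 = 240.
The 2 extra days are Friday, Saturday — none qualify.
Total: 240 + 0 = 240.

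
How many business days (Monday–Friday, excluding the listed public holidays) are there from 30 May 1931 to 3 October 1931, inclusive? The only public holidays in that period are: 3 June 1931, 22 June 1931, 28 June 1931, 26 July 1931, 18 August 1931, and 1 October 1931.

86 business days

30 May 1931 is a Saturday.
From 30 May 1931 to 3 October 1931 is 127 days inclusive.
127 = 7 × 18 + 1, so there are 18 full weeks plus 1 extra day.
Each full week contributes 5 weekdays (Mon–Fri): 18 × 5 = 90.
The 1 extra day is Saturday — none qualify.
Total: 90 + 0 = 90.
Holidays: 3 June 1931 (Wed); 22 June 1931 (Mon); 28 June 1931 (Sun); 26 July 1931 (Sun); 18 August 1931 (Tue); 1 October 1931 (Thu).
4 of the 6 holidays fall on weekdays; the rest are weekends and were already excluded.
Business days: 90 − 4 = 86.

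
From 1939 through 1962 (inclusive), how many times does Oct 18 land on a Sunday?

3

Day of week of October 18 in each year:
1939: Wed, 1940: Fri, 1941: Sat, 1942: Sun ✓, 1943: Mon, 1944: Wed, 1945: Thu, 1946: Fri, 1947: Sat, 1948: Mon, 1949: Tue, 1950: Wed, 1951: Thu, 1952: Sat, 1953: Sun ✓, 1954: Mon, 1955: Tue, 1956: Thu, 1957: Fri, 1958: Sat, 1959: Sun ✓, 1960: Tue, 1961: Wed, 1962: Thu
Sundays: 1942, 1953, 1959.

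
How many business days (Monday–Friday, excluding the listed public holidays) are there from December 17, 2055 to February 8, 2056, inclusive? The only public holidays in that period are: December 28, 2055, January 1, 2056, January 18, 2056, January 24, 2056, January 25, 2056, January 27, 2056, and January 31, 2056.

32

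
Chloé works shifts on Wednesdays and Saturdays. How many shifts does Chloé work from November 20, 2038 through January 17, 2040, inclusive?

November 20, 2038 is a Saturday.
That's 424 days from start to end, counting both.
424 = 7 × 60 + 4, so there are 60 full weeks plus 4 extra days.
Each full week contributes 2 days from the set (Wed, Sat): 60 × 2 = 120.
The 4 extra days are Sat, Sun, Mon, Tue — 1 of them qualifies.
Total: 120 + 1 = 121.

121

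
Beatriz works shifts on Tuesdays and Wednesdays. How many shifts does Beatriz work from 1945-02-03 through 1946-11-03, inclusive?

182

1945-02-03 is a Saturday.
That's 639 days from start to end, counting both.
639 = 7 × 91 + 2, so there are 91 full weeks plus 2 extra days.
Each full week contributes 2 days from the set (Tue, Wed): 91 × 2 = 182.
The 2 extra days are Sat, Sun — none qualify.
Total: 182 + 0 = 182.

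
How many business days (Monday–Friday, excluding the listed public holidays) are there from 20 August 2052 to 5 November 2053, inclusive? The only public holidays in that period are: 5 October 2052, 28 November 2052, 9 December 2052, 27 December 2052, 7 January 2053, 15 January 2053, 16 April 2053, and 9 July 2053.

310

20 August 2052 is a Tuesday.
The range spans 443 days (inclusive of both endpoints).
443 = 7 × 63 + 2, so there are 63 full weeks plus 2 extra days.
Each full week contributes 5 weekdays (Mon–Fri): 63 × 5 = 315.
The 2 extra days are Tuesday, Wednesday — 2 of them qualify.
Total: 315 + 2 = 317.
Holidays: 5 October 2052 (Sat); 28 November 2052 (Thu); 9 December 2052 (Mon); 27 December 2052 (Fri); 7 January 2053 (Tue); 15 January 2053 (Wed); 16 April 2053 (Wed); 9 July 2053 (Wed).
7 of the 8 holidays fall on weekdays; the rest are weekends and were already excluded.
Business days: 317 − 7 = 310.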